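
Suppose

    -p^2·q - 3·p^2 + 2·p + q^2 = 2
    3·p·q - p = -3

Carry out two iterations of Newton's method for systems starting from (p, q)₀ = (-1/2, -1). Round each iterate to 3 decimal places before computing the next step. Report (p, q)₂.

(0.323, -1.903)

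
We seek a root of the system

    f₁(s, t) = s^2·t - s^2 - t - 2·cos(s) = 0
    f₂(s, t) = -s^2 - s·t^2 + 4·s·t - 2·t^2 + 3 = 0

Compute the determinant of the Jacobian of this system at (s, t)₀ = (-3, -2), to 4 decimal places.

-235.4842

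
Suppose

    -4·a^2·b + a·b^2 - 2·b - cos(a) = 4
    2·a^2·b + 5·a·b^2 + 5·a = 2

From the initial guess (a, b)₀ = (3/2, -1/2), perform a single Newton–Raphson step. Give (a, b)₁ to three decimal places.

At (3/2, -1/2): F = (1.80426, 5.125).
Jacobian J = [[-8·a·b + b^2 + sin(a), -4·a^2 + 2·a·b - 2], [4·a·b + 5·b^2 + 5, 2·a^2 + 10·a·b]].
At the point, J = [[7.24749, -12.500], [3.250, -3.000]] (det J = 18.88252).
Solving J·Δ = −F gives Δ = (-3.106, -1.657).
Then the next iterate is (a, b)₁ = (-1.606, -2.157).

(-1.606, -2.157)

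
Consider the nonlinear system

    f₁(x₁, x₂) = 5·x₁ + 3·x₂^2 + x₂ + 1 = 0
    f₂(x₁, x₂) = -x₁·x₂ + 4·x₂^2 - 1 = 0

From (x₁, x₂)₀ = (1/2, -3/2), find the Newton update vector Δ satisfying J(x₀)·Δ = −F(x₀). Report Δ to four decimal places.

At (1/2, -3/2): F = (8.7500, 8.7500).
Jacobian J = [[5, 6·x₂ + 1], [-x₂, -x₁ + 8·x₂]].
At the point, J = [[5.0000, -8.0000], [1.5000, -12.5000]] (det J = -50.5000).
Solving J·Δ = −F gives Δ = (-0.7797, 0.6064).

(-0.7797, 0.6064)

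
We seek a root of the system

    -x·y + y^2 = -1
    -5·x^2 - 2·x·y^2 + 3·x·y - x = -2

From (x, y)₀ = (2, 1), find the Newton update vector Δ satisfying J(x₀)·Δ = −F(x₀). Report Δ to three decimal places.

At (2, 1): F = (0.000, -18.000).
Jacobian J = [[-y, -x + 2·y], [-10·x - 2·y^2 + 3·y - 1, -4·x·y + 3·x]].
At the point, J = [[-1.000, 0.000], [-20.000, -2.000]] (det J = 2.000).
Solving J·Δ = −F gives Δ = (0.000, -9.000).

(0.000, -9.000)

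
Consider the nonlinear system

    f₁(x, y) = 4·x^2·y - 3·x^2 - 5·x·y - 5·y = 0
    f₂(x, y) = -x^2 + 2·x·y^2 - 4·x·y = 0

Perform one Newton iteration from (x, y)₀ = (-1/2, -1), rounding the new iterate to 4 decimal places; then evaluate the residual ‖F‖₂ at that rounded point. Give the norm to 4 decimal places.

0.7634

At (-1/2, -1): F = (0.7500, -3.2500).
Jacobian J = [[8·x·y - 6·x - 5·y, 4·x^2 - 5·x - 5], [-2·x + 2·y^2 - 4·y, 4·x·y - 4·x]].
At the point, J = [[12.0000, -1.5000], [7.0000, 4.0000]] (det J = 58.5000).
Solving J·Δ = −F gives Δ = (0.0321, 0.7564).
Then the next iterate is (x, y)₁ = (-0.4679, -0.2436).
Re-evaluating at (-0.4679, -0.2436): F = (-0.222019, -0.730383), so ‖F‖₂ = 0.7634.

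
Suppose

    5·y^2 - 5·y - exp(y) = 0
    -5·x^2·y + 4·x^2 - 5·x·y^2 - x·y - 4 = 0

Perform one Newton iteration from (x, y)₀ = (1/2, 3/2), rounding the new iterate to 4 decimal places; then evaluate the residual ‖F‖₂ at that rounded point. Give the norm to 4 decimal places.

0.2961

At (1/2, 3/2): F = (-0.731689, -11.2500).
Jacobian J = [[0, 10·y - exp(y) - 5], [-10·x·y + 8·x - 5·y^2 - y, -5·x^2 - 10·x·y - x]].
At the point, J = [[0.0000, 5.518311], [-16.2500, -9.2500]] (det J = 89.672553).
Solving J·Δ = −F gives Δ = (-0.7678, 0.1326).
Then the next iterate is (x, y)₁ = (-0.2678, 1.6326).
Re-evaluating at (-0.2678, 1.6326): F = (0.046752, -0.292399), so ‖F‖₂ = 0.2961.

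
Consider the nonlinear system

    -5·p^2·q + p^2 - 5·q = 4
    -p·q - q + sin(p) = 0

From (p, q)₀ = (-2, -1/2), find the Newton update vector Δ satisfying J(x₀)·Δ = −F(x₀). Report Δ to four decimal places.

(-1.9097, 1.5694)

At (-2, -1/2): F = (12.5000, -1.409297).
Jacobian J = [[-10·p·q + 2·p, -5·p^2 - 5], [-q + cos(p), -p - 1]].
At the point, J = [[-14.0000, -25.0000], [0.083853, 1.0000]] (det J = -11.903671).
Solving J·Δ = −F gives Δ = (-1.9097, 1.5694).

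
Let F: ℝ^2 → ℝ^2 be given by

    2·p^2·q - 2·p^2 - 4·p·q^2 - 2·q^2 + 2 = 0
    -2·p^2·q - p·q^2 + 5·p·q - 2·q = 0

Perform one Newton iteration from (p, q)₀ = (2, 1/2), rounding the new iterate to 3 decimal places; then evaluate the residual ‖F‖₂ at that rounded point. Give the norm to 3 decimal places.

6.569

At (2, 1/2): F = (-4.500, -0.500).
Jacobian J = [[4·p·q - 4·p - 4·q^2, 2·p^2 - 8·p·q - 4·q], [-4·p·q - q^2 + 5·q, -2·p^2 - 2·p·q + 5·p - 2]].
At the point, J = [[-5.000, -2.000], [-1.750, -2.000]] (det J = 6.500).
Solving J·Δ = −F gives Δ = (-1.231, 0.827).
Then the next iterate is (p, q)₁ = (0.769, 1.327).
Re-evaluating at (0.769, 1.327): F = (-6.55173, -0.47531), so ‖F‖₂ = 6.569.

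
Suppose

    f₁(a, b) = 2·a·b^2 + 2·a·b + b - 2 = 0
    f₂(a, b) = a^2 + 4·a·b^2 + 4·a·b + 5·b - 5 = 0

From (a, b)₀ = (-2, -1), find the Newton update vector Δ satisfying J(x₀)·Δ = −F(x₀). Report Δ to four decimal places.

At (-2, -1): F = (-3.0000, -6.0000).
Jacobian J = [[2·b^2 + 2·b, 4·a·b + 2·a + 1], [2·a + 4·b^2 + 4·b, 8·a·b + 4·a + 5]].
At the point, J = [[0.0000, 5.0000], [-4.0000, 13.0000]] (det J = 20.0000).
Solving J·Δ = −F gives Δ = (0.4500, 0.6000).

(0.4500, 0.6000)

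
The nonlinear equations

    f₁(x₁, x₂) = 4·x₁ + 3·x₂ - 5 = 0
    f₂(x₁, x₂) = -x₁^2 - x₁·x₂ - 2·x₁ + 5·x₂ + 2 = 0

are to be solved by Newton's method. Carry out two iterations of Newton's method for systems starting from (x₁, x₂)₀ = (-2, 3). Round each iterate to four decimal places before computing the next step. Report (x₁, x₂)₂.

(1.0342, 0.2877)

At (-2, 3): F = (-4.0000, 23.0000).
Jacobian J = [[4, 3], [-2·x₁ - x₂ - 2, -x₁ + 5]].
At the point, J = [[4.0000, 3.0000], [-1.0000, 7.0000]] (det J = 31.0000).
Solving J·Δ = −F gives Δ = (3.1290, -2.8387).
Then the next iterate is (x₁, x₂)₁ = (1.1290, 0.1613).
Round to (1.1290, 0.1613) and repeat: F = (-0.0001, -0.908249), J = [[4.0000, 3.0000], [-4.4193, 3.8710]].
Δ = (-0.0948, 0.1264), so (x₁, x₂)₂ = (1.0342, 0.2877).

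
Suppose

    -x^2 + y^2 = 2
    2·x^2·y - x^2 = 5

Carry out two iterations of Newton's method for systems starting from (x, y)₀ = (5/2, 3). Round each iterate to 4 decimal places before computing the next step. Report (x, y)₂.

(1.4347, 2.0020)

At (5/2, 3): F = (0.7500, 26.2500).
Jacobian J = [[-2·x, 2·y], [4·x·y - 2·x, 2·x^2]].
At the point, J = [[-5.0000, 6.0000], [25.0000, 12.5000]] (det J = -212.5000).
Solving J·Δ = −F gives Δ = (-0.6971, -0.7059).
Then the next iterate is (x, y)₁ = (1.8029, 2.2941).
Round to (1.8029, 2.2941) and repeat: F = (0.012446, 6.663259), J = [[-3.6058, 4.5882], [12.938332, 6.500897]].
Δ = (-0.3682, -0.2921), so (x, y)₂ = (1.4347, 2.0020).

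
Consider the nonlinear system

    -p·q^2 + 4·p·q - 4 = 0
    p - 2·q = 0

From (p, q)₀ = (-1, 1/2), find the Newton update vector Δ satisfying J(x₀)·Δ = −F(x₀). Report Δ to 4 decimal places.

At (-1, 1/2): F = (-5.7500, -2.0000).
Jacobian J = [[-q^2 + 4·q, -2·p·q + 4·p], [1, -2]].
At the point, J = [[1.7500, -3.0000], [1.0000, -2.0000]] (det J = -0.5000).
Solving J·Δ = −F gives Δ = (11.0000, 4.5000).

(11.0000, 4.5000)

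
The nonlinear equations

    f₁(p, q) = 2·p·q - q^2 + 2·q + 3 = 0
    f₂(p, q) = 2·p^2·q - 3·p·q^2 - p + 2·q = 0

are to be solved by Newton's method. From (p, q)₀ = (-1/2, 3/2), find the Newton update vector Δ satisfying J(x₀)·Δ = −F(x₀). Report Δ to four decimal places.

(62.0000, 94.1250)

At (-1/2, 3/2): F = (2.2500, 7.6250).
Jacobian J = [[2·q, 2·p - 2·q + 2], [4·p·q - 3·q^2 - 1, 2·p^2 - 6·p·q + 2]].
At the point, J = [[3.0000, -2.0000], [-10.7500, 7.0000]] (det J = -0.5000).
Solving J·Δ = −F gives Δ = (62.0000, 94.1250).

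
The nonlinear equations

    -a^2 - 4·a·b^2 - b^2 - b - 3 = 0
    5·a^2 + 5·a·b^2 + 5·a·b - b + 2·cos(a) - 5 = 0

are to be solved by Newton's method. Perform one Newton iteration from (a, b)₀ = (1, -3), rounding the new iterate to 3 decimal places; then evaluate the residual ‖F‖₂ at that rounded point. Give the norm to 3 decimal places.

51.088

At (1, -3): F = (-46.000, 34.08060).
Jacobian J = [[-2·a - 4·b^2, -8·a·b - 2·b - 1], [10·a + 5·b^2 + 5·b - 2·sin(a), 10·a·b + 5·a - 1]].
At the point, J = [[-38.000, 29.000], [38.31706, -26.000]] (det J = -123.19468).
Solving J·Δ = −F gives Δ = (1.686, 3.795).
Then the next iterate is (a, b)₁ = (2.686, 0.795).
Re-evaluating at (2.686, 0.795): F = (-18.43210, 47.64692), so ‖F‖₂ = 51.088.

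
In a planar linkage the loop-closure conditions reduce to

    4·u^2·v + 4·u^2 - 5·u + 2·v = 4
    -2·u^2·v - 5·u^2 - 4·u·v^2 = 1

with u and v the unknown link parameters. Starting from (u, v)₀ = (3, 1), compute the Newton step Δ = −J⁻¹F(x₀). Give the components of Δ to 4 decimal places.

(9.9655, -12.7241)

At (3, 1): F = (55.0000, -76.0000).
Jacobian J = [[8·u·v + 8·u - 5, 4·u^2 + 2], [-4·u·v - 10·u - 4·v^2, -2·u^2 - 8·u·v]].
At the point, J = [[43.0000, 38.0000], [-46.0000, -42.0000]] (det J = -58.0000).
Solving J·Δ = −F gives Δ = (9.9655, -12.7241).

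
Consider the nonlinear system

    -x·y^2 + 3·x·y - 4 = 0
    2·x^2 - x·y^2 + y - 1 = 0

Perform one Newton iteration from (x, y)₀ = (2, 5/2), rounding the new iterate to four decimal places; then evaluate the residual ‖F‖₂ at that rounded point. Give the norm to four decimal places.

0.5516

At (2, 5/2): F = (-1.5000, -3.0000).
Jacobian J = [[-y^2 + 3·y, -2·x·y + 3·x], [4·x - y^2, -2·x·y + 1]].
At the point, J = [[1.2500, -4.0000], [1.7500, -9.0000]] (det J = -4.2500).
Solving J·Δ = −F gives Δ = (0.3529, -0.2647).
Then the next iterate is (x, y)₁ = (2.3529, 2.2353).
Re-evaluating at (2.3529, 2.2353): F = (0.021892, 0.551156), so ‖F‖₂ = 0.5516.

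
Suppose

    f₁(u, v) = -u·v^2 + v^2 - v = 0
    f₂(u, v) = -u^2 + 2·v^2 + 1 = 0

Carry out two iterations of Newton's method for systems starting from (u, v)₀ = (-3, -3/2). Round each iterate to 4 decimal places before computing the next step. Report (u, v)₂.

At (-3, -3/2): F = (10.5000, -3.5000).
Jacobian J = [[-v^2, -2·u·v + 2·v - 1], [-2·u, 4·v]].
At the point, J = [[-2.2500, -13.0000], [6.0000, -6.0000]] (det J = 91.5000).
Solving J·Δ = −F gives Δ = (1.1858, 0.6025).
Then the next iterate is (u, v)₁ = (-1.8142, -0.8975).
Round to (-1.8142, -0.8975) and repeat: F = (3.164356, -0.680309), J = [[-0.805506, -6.051489], [3.6284, -3.5900]].
Δ = (0.6228, 0.4400), so (u, v)₂ = (-1.1914, -0.4575).

(-1.1914, -0.4575)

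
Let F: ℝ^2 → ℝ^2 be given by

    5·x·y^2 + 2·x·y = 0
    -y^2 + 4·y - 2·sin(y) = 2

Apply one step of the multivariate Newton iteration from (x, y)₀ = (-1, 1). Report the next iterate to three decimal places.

(1.273, 1.743)

At (-1, 1): F = (-7.000, -0.68294).
Jacobian J = [[5·y^2 + 2·y, 10·x·y + 2·x], [0, -2·y - 2·cos(y) + 4]].
At the point, J = [[7.000, -12.000], [0.000, 0.91940]] (det J = 6.43577).
Solving J·Δ = −F gives Δ = (2.273, 0.743).
Then the next iterate is (x, y)₁ = (1.273, 1.743).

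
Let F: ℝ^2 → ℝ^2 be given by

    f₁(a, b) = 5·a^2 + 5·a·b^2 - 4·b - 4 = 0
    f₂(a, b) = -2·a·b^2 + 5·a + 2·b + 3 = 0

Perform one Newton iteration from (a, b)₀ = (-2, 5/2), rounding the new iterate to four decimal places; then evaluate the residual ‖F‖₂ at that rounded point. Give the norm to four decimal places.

11.6799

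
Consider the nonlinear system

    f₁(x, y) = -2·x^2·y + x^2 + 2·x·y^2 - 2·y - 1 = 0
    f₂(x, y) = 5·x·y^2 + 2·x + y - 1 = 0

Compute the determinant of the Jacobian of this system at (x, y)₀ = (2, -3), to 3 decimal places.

J = [[-4·x·y + 2·x + 2·y^2, -2·x^2 + 4·x·y - 2], [5·y^2 + 2, 10·x·y + 1]].
At the point, J = [[46.000, -34.000], [47.000, -59.000]].
det J = -1116.000.

-1116.000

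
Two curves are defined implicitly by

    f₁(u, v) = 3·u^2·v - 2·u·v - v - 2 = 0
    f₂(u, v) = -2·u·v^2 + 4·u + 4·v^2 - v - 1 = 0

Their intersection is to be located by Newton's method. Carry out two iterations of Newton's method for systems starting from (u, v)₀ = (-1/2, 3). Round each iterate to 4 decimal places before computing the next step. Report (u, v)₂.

(-0.6579, 1.0634)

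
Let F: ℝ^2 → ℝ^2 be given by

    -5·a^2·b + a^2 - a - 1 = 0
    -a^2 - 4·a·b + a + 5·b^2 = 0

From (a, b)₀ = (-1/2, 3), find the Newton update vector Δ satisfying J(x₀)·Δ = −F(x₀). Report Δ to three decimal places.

(0.162, -1.520)

At (-1/2, 3): F = (-4.000, 50.250).
Jacobian J = [[-10·a·b + 2·a - 1, -5·a^2], [-2·a - 4·b + 1, -4·a + 10·b]].
At the point, J = [[13.000, -1.250], [-10.000, 32.000]] (det J = 403.500).
Solving J·Δ = −F gives Δ = (0.162, -1.520).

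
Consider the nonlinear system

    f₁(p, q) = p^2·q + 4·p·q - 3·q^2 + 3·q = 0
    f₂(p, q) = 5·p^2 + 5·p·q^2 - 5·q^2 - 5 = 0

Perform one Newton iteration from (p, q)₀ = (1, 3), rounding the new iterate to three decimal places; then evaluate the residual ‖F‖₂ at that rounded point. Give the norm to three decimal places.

At (1, 3): F = (-3.000, 0.000).
Jacobian J = [[2·p·q + 4·q, p^2 + 4·p - 6·q + 3], [10·p + 5·q^2, 10·p·q - 10·q]].
At the point, J = [[18.000, -10.000], [55.000, 0.000]] (det J = 550.000).
Solving J·Δ = −F gives Δ = (0.000, -0.300).
Then the next iterate is (p, q)₁ = (1.000, 2.700).
Re-evaluating at (1.000, 2.700): F = (-0.270, 0.000), so ‖F‖₂ = 0.270.

0.270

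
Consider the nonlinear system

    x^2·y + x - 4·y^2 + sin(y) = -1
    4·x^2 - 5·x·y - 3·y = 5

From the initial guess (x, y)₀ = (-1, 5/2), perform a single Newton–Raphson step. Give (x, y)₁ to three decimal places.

(-0.914, 1.377)

At (-1, 5/2): F = (-21.90153, 4.000).
Jacobian J = [[2·x·y + 1, x^2 - 8·y + cos(y)], [8·x - 5·y, -5·x - 3]].
At the point, J = [[-4.000, -19.80114], [-20.500, 2.000]] (det J = -413.92344).
Solving J·Δ = −F gives Δ = (0.086, -1.123).
Then the next iterate is (x, y)₁ = (-0.914, 1.377).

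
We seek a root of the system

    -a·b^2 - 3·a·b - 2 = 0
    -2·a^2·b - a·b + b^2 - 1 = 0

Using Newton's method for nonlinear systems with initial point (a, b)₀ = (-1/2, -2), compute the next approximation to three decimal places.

(1.000, -2.000)

At (-1/2, -2): F = (-3.000, 3.000).
Jacobian J = [[-b^2 - 3·b, -2·a·b - 3·a], [-4·a·b - b, -2·a^2 - a + 2·b]].
At the point, J = [[2.000, -0.500], [-2.000, -4.000]] (det J = -9.000).
Solving J·Δ = −F gives Δ = (1.500, 0.000).
Then the next iterate is (a, b)₁ = (1.000, -2.000).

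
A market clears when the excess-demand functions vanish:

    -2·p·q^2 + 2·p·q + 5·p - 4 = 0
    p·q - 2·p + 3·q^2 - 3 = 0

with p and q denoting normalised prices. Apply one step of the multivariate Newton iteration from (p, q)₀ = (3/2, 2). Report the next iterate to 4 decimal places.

(-2.0000, 1.3333)

At (3/2, 2): F = (-2.5000, 9.0000).
Jacobian J = [[-2·q^2 + 2·q + 5, -4·p·q + 2·p], [q - 2, p + 6·q]].
At the point, J = [[1.0000, -9.0000], [0.0000, 13.5000]] (det J = 13.5000).
Solving J·Δ = −F gives Δ = (-3.5000, -0.6667).
Then the next iterate is (p, q)₁ = (-2.0000, 1.3333).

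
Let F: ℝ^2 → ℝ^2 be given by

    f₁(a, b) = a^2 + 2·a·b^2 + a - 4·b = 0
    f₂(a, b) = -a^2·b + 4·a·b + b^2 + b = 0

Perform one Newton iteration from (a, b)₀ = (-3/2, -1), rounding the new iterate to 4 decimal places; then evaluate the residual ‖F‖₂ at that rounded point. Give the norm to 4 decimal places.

15.2654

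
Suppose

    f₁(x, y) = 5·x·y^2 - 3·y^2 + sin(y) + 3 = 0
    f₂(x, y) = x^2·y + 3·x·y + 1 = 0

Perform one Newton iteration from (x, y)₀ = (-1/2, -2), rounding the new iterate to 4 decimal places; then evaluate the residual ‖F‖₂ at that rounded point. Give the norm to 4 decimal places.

At (-1/2, -2): F = (-19.909297, 3.5000).
Jacobian J = [[5·y^2, 10·x·y - 6·y + cos(y)], [2·x·y + 3·y, x^2 + 3·x]].
At the point, J = [[20.0000, 21.583853], [-4.0000, -1.2500]] (det J = 61.335413).
Solving J·Δ = −F gives Δ = (0.8259, 0.1571).
Then the next iterate is (x, y)₁ = (0.3259, -1.8429).
Re-evaluating at (0.3259, -1.8429): F = (-2.617810, -0.997539), so ‖F‖₂ = 2.8014.

2.8014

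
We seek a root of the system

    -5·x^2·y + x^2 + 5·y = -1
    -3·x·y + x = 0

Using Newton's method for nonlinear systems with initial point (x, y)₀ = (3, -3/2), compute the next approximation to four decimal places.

(3.1255, 0.4100)

At (3, -3/2): F = (70.0000, 16.5000).
Jacobian J = [[-10·x·y + 2·x, -5·x^2 + 5], [-3·y + 1, -3·x]].
At the point, J = [[51.0000, -40.0000], [5.5000, -9.0000]] (det J = -239.0000).
Solving J·Δ = −F gives Δ = (0.1255, 1.9100).
Then the next iterate is (x, y)₁ = (3.1255, 0.4100).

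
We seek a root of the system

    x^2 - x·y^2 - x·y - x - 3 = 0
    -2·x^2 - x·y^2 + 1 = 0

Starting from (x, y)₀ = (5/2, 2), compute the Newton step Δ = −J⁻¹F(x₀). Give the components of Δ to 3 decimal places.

At (5/2, 2): F = (-14.250, -21.500).
Jacobian J = [[2·x - y^2 - y - 1, -2·x·y - x], [-4·x - y^2, -2·x·y]].
At the point, J = [[-2.000, -12.500], [-14.000, -10.000]] (det J = -155.000).
Solving J·Δ = −F gives Δ = (-0.815, -1.010).

(-0.815, -1.010)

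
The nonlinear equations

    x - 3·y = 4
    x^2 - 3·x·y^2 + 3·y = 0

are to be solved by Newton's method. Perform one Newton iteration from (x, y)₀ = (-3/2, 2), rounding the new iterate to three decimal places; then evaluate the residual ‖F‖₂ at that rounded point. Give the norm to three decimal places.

At (-3/2, 2): F = (-11.500, 26.250).
Jacobian J = [[1, -3], [2·x - 3·y^2, -6·x·y + 3]].
At the point, J = [[1.000, -3.000], [-15.000, 21.000]] (det J = -24.000).
Solving J·Δ = −F gives Δ = (-6.781, -6.094).
Then the next iterate is (x, y)₁ = (-8.281, -4.094).
Re-evaluating at (-8.281, -4.094): F = (0.001, 472.68241), so ‖F‖₂ = 472.682.

472.682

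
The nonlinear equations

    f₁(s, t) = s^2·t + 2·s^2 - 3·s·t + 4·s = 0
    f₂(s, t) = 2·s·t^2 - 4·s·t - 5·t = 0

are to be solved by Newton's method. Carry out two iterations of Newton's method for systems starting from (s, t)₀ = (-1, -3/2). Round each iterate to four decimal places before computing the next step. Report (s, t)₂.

(-4.1496, 8.8473)

At (-1, -3/2): F = (-8.0000, -3.0000).
Jacobian J = [[2·s·t + 4·s - 3·t + 4, s^2 - 3·s], [2·t^2 - 4·t, 4·s·t - 4·s - 5]].
At the point, J = [[7.5000, 4.0000], [10.5000, 5.0000]] (det J = -4.5000).
Solving J·Δ = −F gives Δ = (-6.2222, 13.6667).
Then the next iterate is (s, t)₁ = (-7.2222, 12.1667).
Round to (-7.2222, 12.1667) and repeat: F = (973.659743, -1847.536286), J = [[-237.129581, 73.826773], [247.390378, -327.592563]].
Δ = (3.0726, -3.3194), so (s, t)₂ = (-4.1496, 8.8473).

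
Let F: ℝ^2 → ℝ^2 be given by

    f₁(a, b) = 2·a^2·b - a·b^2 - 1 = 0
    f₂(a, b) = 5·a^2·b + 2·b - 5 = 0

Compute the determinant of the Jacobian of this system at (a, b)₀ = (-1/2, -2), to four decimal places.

J = [[4·a·b - b^2, 2·a^2 - 2·a·b], [10·a·b, 5·a^2 + 2]].
At the point, J = [[0.0000, -1.5000], [10.0000, 3.2500]].
det J = 15.0000.

15.0000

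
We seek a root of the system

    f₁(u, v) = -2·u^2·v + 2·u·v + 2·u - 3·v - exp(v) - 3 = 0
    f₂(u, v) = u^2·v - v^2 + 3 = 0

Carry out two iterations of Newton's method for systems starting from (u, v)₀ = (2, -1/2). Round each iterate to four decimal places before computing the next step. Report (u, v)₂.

(0.6691, -2.2259)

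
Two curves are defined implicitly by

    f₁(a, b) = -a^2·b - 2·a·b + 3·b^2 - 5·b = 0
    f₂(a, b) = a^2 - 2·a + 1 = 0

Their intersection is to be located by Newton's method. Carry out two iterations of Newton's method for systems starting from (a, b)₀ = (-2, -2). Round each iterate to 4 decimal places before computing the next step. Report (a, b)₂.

(0.2500, -0.2423)

At (-2, -2): F = (22.0000, 9.0000).
Jacobian J = [[-2·a·b - 2·b, -a^2 - 2·a + 6·b - 5], [2·a - 2, 0]].
At the point, J = [[-4.0000, -17.0000], [-6.0000, 0.0000]] (det J = -102.0000).
Solving J·Δ = −F gives Δ = (1.5000, 0.9412).
Then the next iterate is (a, b)₁ = (-0.5000, -1.0588).
Round to (-0.5000, -1.0588) and repeat: F = (7.863072, 2.2500), J = [[1.0588, -10.6028], [-3.0000, 0.0000]].
Δ = (0.7500, 0.8165), so (a, b)₂ = (0.2500, -0.2423).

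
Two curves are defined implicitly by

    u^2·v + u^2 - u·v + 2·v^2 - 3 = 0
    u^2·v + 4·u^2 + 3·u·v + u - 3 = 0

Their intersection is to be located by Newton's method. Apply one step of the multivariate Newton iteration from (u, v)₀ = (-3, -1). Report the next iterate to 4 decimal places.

At (-3, -1): F = (-4.0000, 30.0000).
Jacobian J = [[2·u·v + 2·u - v, u^2 - u + 4·v], [2·u·v + 8·u + 3·v + 1, u^2 + 3·u]].
At the point, J = [[1.0000, 8.0000], [-20.0000, 0.0000]] (det J = 160.0000).
Solving J·Δ = −F gives Δ = (1.5000, 0.3125).
Then the next iterate is (u, v)₁ = (-1.5000, -0.6875).

(-1.5000, -0.6875)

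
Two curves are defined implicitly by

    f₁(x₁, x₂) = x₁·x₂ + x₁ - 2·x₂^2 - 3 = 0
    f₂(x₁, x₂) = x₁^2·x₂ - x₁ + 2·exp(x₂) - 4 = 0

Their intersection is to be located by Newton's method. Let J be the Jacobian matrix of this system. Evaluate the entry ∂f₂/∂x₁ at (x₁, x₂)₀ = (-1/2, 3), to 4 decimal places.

∂f₂/∂x₁ = 2·x₁·x₂ - 1.
At (-1/2, 3) this is -4.0000.

-4.0000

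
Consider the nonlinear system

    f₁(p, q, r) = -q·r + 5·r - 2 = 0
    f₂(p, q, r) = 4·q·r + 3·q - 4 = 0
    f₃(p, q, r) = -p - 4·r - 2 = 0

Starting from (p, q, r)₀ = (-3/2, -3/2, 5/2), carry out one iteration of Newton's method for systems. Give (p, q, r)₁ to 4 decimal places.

At (-3/2, -3/2, 5/2): F = (14.2500, -23.5000, -10.5000).
Jacobian J = [[0, -r, -q + 5], [0, 4·r + 3, 4·q], [-1, 0, -4]].
At the point, J = [[0.0000, -2.5000, 6.5000], [0.0000, 13.0000, -6.0000], [-1.0000, 0.0000, -4.0000]] (det J = 69.5000).
Solving J·Δ = −F gives Δ = (-3.2194, 0.9676, -1.8201).
Then the next iterate is (p, q, r)₁ = (-4.7194, -0.5324, 0.6799).

(-4.7194, -0.5324, 0.6799)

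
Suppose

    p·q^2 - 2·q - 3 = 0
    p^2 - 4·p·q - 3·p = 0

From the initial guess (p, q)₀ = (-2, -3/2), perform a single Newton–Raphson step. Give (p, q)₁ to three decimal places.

At (-2, -3/2): F = (-4.500, -2.000).
Jacobian J = [[q^2, 2·p·q - 2], [2·p - 4·q - 3, -4·p]].
At the point, J = [[2.250, 4.000], [-1.000, 8.000]] (det J = 22.000).
Solving J·Δ = −F gives Δ = (1.273, 0.409).
Then the next iterate is (p, q)₁ = (-0.727, -1.091).

(-0.727, -1.091)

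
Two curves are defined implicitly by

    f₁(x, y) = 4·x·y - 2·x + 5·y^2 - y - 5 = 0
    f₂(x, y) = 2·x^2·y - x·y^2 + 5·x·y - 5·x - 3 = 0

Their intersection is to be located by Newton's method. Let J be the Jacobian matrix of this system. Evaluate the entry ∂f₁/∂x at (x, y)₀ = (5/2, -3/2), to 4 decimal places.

-8.0000

∂f₁/∂x = 4·y - 2.
At (5/2, -3/2) this is -8.0000.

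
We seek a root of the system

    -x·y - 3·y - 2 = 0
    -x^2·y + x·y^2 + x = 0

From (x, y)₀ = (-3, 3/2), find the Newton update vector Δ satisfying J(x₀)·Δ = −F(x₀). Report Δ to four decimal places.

At (-3, 3/2): F = (-2.0000, -23.2500).
Jacobian J = [[-y, -x - 3], [-2·x·y + y^2 + 1, -x^2 + 2·x·y]].
At the point, J = [[-1.5000, 0.0000], [12.2500, -18.0000]] (det J = 27.0000).
Solving J·Δ = −F gives Δ = (-1.3333, -2.1991).

(-1.3333, -2.1991)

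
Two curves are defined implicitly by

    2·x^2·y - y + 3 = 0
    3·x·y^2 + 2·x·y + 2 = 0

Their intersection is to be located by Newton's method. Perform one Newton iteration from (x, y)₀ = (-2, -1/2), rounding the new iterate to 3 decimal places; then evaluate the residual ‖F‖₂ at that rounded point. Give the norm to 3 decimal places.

At (-2, -1/2): F = (-0.500, 2.500).
Jacobian J = [[4·x·y, 2·x^2 - 1], [3·y^2 + 2·y, 6·x·y + 2·x]].
At the point, J = [[4.000, 7.000], [-0.250, 2.000]] (det J = 9.750).
Solving J·Δ = −F gives Δ = (1.897, -1.013).
Then the next iterate is (x, y)₁ = (-0.103, -1.513).
Re-evaluating at (-0.103, -1.513): F = (4.48090, 1.60432), so ‖F‖₂ = 4.759.

4.759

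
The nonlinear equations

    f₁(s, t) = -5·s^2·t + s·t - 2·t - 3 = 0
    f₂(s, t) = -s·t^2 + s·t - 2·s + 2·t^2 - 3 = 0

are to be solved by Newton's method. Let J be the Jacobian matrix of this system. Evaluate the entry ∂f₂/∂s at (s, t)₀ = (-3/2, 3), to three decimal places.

∂f₂/∂s = -t^2 + t - 2.
At (-3/2, 3) this is -8.000.

-8.000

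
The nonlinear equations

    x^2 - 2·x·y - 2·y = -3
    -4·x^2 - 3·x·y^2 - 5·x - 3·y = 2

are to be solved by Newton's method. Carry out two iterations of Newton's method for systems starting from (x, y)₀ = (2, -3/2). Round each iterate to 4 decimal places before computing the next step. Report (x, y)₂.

(0.9355, 0.9304)

At (2, -3/2): F = (16.0000, -37.0000).
Jacobian J = [[2·x - 2·y, -2·x - 2], [-8·x - 3·y^2 - 5, -6·x·y - 3]].
At the point, J = [[7.0000, -6.0000], [-27.7500, 15.0000]] (det J = -61.5000).
Solving J·Δ = −F gives Δ = (0.2927, 3.0081).
Then the next iterate is (x, y)₁ = (2.2927, 1.5081).
Round to (2.2927, 1.5081) and repeat: F = (-1.674968, -54.657007), J = [[1.5692, -6.5854], [-30.164697, -23.745725]].
Δ = (-1.3572, -0.5777), so (x, y)₂ = (0.9355, 0.9304).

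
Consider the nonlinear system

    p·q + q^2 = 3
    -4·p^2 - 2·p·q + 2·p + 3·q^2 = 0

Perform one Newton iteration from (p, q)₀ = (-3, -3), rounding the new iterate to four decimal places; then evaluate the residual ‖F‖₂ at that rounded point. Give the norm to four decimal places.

At (-3, -3): F = (15.0000, -33.0000).
Jacobian J = [[q, p + 2·q], [-8·p - 2·q + 2, -2·p + 6·q]].
At the point, J = [[-3.0000, -9.0000], [32.0000, -12.0000]] (det J = 324.0000).
Solving J·Δ = −F gives Δ = (1.4722, 1.1759).
Then the next iterate is (p, q)₁ = (-1.5278, -1.8241).
Re-evaluating at (-1.5278, -1.8241): F = (3.114201, -7.983989), so ‖F‖₂ = 8.5698.

8.5698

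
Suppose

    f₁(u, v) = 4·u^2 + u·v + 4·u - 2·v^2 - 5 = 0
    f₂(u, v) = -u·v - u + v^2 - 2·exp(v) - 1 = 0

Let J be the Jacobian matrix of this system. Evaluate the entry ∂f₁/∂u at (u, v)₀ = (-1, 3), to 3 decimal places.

-1.000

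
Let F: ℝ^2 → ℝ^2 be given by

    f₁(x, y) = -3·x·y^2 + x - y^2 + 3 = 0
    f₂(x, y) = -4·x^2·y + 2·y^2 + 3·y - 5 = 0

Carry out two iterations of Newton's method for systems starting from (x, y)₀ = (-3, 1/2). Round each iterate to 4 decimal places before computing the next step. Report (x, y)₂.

At (-3, 1/2): F = (2.0000, -21.0000).
Jacobian J = [[-3·y^2 + 1, -6·x·y - 2·y], [-8·x·y, -4·x^2 + 4·y + 3]].
At the point, J = [[0.2500, 8.0000], [12.0000, -31.0000]] (det J = -103.7500).
Solving J·Δ = −F gives Δ = (1.0217, -0.2819).
Then the next iterate is (x, y)₁ = (-1.9783, 0.2181).
Round to (-1.9783, 0.2181) and repeat: F = (1.256441, -7.664851), J = [[0.857297, 2.152603], [3.451738, -11.782284]].
Δ = (0.0967, -0.6222), so (x, y)₂ = (-1.8816, -0.4041).

(-1.8816, -0.4041)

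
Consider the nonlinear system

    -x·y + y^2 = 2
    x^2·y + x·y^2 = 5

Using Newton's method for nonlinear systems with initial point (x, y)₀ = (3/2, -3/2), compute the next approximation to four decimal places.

(-0.5833, -1.6389)

At (3/2, -3/2): F = (2.5000, -5.0000).
Jacobian J = [[-y, -x + 2·y], [2·x·y + y^2, x^2 + 2·x·y]].
At the point, J = [[1.5000, -4.5000], [-2.2500, -2.2500]] (det J = -13.5000).
Solving J·Δ = −F gives Δ = (-2.0833, -0.1389).
Then the next iterate is (x, y)₁ = (-0.5833, -1.6389).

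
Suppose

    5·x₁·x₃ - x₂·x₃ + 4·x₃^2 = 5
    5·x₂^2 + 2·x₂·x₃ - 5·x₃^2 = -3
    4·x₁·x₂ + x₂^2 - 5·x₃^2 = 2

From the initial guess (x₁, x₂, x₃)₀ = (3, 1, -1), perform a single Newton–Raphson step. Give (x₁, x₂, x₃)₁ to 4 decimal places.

At (3, 1, -1): F = (-15.0000, 1.0000, 6.0000).
Jacobian J = [[5·x₃, -x₃, 5·x₁ - x₂ + 8·x₃], [0, 10·x₂ + 2·x₃, 2·x₂ - 10·x₃], [4·x₂, 4·x₁ + 2·x₂, -10·x₃]].
At the point, J = [[-5.0000, 1.0000, 6.0000], [0.0000, 8.0000, 12.0000], [4.0000, 14.0000, 10.0000]] (det J = 296.0000).
Solving J·Δ = −F gives Δ = (-3.9797, 1.4662, -1.0608).
Then the next iterate is (x₁, x₂, x₃)₁ = (-0.9797, 2.4662, -2.0608).

(-0.9797, 2.4662, -2.0608)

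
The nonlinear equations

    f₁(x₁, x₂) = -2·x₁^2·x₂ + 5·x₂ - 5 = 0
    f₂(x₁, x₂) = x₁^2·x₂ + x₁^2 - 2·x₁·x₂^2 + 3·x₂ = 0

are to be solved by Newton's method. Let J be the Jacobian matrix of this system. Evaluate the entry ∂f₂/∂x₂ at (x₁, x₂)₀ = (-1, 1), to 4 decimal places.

8.0000

∂f₂/∂x₂ = x₁^2 - 4·x₁·x₂ + 3.
At (-1, 1) this is 8.0000.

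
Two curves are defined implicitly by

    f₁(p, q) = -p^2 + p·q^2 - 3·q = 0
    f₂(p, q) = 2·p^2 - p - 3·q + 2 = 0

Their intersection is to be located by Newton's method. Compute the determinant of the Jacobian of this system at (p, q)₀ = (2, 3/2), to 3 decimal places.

-15.750

J = [[-2·p + q^2, 2·p·q - 3], [4·p - 1, -3]].
At the point, J = [[-1.750, 3.000], [7.000, -3.000]].
det J = -15.750.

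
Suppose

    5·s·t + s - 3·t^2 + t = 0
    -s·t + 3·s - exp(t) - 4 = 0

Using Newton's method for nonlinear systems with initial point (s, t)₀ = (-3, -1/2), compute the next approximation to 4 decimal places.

(1.5372, -0.8233)

At (-3, -1/2): F = (3.2500, -15.106531).
Jacobian J = [[5·t + 1, 5·s - 6·t + 1], [-t + 3, -s - exp(t)]].
At the point, J = [[-1.5000, -11.0000], [3.5000, 2.393469]] (det J = 34.909796).
Solving J·Δ = −F gives Δ = (4.5372, -0.3233).
Then the next iterate is (s, t)₁ = (1.5372, -0.8233).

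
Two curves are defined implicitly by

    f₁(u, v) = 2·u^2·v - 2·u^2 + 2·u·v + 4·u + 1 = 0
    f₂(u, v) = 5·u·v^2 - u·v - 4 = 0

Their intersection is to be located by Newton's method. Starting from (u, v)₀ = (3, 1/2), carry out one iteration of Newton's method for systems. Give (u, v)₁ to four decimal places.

(7.2000, 0.3833)

At (3, 1/2): F = (7.0000, -1.7500).
Jacobian J = [[4·u·v - 4·u + 2·v + 4, 2·u^2 + 2·u], [5·v^2 - v, 10·u·v - u]].
At the point, J = [[-1.0000, 24.0000], [0.7500, 12.0000]] (det J = -30.0000).
Solving J·Δ = −F gives Δ = (4.2000, -0.1167).
Then the next iterate is (u, v)₁ = (7.2000, 0.3833).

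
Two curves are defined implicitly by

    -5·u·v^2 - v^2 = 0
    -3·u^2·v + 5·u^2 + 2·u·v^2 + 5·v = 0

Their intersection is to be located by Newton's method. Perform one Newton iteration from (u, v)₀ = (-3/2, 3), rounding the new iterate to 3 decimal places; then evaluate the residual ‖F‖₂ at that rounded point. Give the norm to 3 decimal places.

At (-3/2, 3): F = (58.500, -21.000).
Jacobian J = [[-5·v^2, -10·u·v - 2·v], [-6·u·v + 10·u + 2·v^2, -3·u^2 + 4·u·v + 5]].
At the point, J = [[-45.000, 39.000], [30.000, -19.750]] (det J = -281.250).
Solving J·Δ = −F gives Δ = (-1.196, -2.880).
Then the next iterate is (u, v)₁ = (-2.696, 0.120).
Re-evaluating at (-2.696, 0.120): F = (0.17971, 34.24781), so ‖F‖₂ = 34.248.

34.248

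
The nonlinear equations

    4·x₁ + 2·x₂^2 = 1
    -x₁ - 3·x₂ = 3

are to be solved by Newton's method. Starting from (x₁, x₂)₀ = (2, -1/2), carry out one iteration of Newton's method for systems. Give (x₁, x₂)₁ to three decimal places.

(-0.107, -0.964)

At (2, -1/2): F = (7.500, -3.500).
Jacobian J = [[4, 4·x₂], [-1, -3]].
At the point, J = [[4.000, -2.000], [-1.000, -3.000]] (det J = -14.000).
Solving J·Δ = −F gives Δ = (-2.107, -0.464).
Then the next iterate is (x₁, x₂)₁ = (-0.107, -0.964).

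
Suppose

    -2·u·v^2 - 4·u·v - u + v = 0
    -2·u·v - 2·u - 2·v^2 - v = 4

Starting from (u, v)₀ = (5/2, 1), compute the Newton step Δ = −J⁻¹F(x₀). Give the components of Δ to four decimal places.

(-26.3333, 8.8333)

At (5/2, 1): F = (-16.5000, -17.0000).
Jacobian J = [[-2·v^2 - 4·v - 1, -4·u·v - 4·u + 1], [-2·v - 2, -2·u - 4·v - 1]].
At the point, J = [[-7.0000, -19.0000], [-4.0000, -10.0000]] (det J = -6.0000).
Solving J·Δ = −F gives Δ = (-26.3333, 8.8333).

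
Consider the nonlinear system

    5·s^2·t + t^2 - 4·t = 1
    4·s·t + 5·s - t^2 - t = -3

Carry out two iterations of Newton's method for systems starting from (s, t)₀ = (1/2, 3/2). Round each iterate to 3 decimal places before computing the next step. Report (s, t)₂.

(0.620, 3.647)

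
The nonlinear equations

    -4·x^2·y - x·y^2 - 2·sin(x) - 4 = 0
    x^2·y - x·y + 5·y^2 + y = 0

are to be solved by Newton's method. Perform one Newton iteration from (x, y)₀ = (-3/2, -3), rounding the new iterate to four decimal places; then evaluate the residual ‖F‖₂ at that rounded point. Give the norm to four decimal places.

12.7464

At (-3/2, -3): F = (38.494990, 30.7500).
Jacobian J = [[-8·x·y - y^2 - 2·cos(x), -4·x^2 - 2·x·y], [2·x·y - y, x^2 - x + 10·y + 1]].
At the point, J = [[-45.141474, -18.0000], [12.0000, -25.2500]] (det J = 1355.822229).
Solving J·Δ = −F gives Δ = (0.3087, 1.3645).
Then the next iterate is (x, y)₁ = (-1.1913, -1.6355).
Re-evaluating at (-1.1913, -1.6355): F = (10.328642, 7.469336), so ‖F‖₂ = 12.7464.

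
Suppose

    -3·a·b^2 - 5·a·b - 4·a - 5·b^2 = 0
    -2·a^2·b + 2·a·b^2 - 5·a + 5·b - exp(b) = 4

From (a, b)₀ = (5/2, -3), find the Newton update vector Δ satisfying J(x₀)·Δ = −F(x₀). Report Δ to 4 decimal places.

(0.0035, 1.3609)

At (5/2, -3): F = (-85.0000, 50.950213).
Jacobian J = [[-3·b^2 - 5·b - 4, -6·a·b - 5·a - 10·b], [-4·a·b + 2·b^2 - 5, -2·a^2 + 4·a·b - exp(b) + 5]].
At the point, J = [[-16.0000, 62.5000], [43.0000, -37.549787]] (det J = -2086.703407).
Solving J·Δ = −F gives Δ = (0.0035, 1.3609).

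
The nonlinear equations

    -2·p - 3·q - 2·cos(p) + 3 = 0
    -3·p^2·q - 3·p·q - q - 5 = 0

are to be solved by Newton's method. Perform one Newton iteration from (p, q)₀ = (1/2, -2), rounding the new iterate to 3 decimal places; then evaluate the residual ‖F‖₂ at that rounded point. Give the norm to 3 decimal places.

At (1/2, -2): F = (6.24483, 1.500).
Jacobian J = [[2·sin(p) - 2, -3], [-6·p·q - 3·q, -3·p^2 - 3·p - 1]].
At the point, J = [[-1.04115, -3.000], [12.000, -3.250]] (det J = 39.38373).
Solving J·Δ = −F gives Δ = (0.401, 1.942).
Then the next iterate is (p, q)₁ = (0.901, -0.058).
Re-evaluating at (0.901, -0.058): F = (0.13035, -4.64397), so ‖F‖₂ = 4.646.

4.646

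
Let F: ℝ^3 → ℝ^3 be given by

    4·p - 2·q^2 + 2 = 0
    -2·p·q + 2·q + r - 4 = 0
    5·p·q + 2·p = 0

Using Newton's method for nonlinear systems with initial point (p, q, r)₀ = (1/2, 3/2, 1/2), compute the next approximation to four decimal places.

(0.0933, 1.1455, 1.6343)

At (1/2, 3/2, 1/2): F = (-0.5000, -2.0000, 4.7500).
Jacobian J = [[4, -4·q, 0], [-2·q, -2·p + 2, 1], [5·q + 2, 5·p, 0]].
At the point, J = [[4.0000, -6.0000, 0.0000], [-3.0000, 1.0000, 1.0000], [9.5000, 2.5000, 0.0000]] (det J = -67.0000).
Solving J·Δ = −F gives Δ = (-0.4067, -0.3545, 1.1343).
Then the next iterate is (p, q, r)₁ = (0.0933, 1.1455, 1.6343).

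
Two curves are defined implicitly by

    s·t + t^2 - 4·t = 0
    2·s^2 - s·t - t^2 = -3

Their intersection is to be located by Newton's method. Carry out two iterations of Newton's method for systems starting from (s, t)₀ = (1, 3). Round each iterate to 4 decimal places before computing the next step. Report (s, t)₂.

(1.7418, 2.2582)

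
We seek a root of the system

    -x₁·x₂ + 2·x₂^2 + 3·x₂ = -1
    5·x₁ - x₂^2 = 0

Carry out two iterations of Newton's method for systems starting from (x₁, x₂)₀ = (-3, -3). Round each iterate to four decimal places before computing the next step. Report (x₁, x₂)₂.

(0.1736, -1.0088)

At (-3, -3): F = (1.0000, -24.0000).
Jacobian J = [[-x₂, -x₁ + 4·x₂ + 3], [5, -2·x₂]].
At the point, J = [[3.0000, -6.0000], [5.0000, 6.0000]] (det J = 48.0000).
Solving J·Δ = −F gives Δ = (2.8750, 1.6042).
Then the next iterate is (x₁, x₂)₁ = (-0.1250, -1.3958).
Round to (-0.1250, -1.3958) and repeat: F = (0.534640, -2.573258), J = [[1.3958, -2.4582], [5.0000, 2.7916]].
Δ = (0.2986, 0.3870), so (x₁, x₂)₂ = (0.1736, -1.0088).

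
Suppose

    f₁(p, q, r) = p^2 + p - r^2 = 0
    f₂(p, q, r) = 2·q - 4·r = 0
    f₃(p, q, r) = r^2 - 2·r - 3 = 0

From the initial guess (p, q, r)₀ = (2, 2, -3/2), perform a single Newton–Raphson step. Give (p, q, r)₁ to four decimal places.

(0.9800, -2.1000, -1.0500)

At (2, 2, -3/2): F = (3.7500, 10.0000, 2.2500).
Jacobian J = [[2·p + 1, 0, -2·r], [0, 2, -4], [0, 0, 2·r - 2]].
At the point, J = [[5.0000, 0.0000, 3.0000], [0.0000, 2.0000, -4.0000], [0.0000, 0.0000, -5.0000]] (det J = -50.0000).
Solving J·Δ = −F gives Δ = (-1.0200, -4.1000, 0.4500).
Then the next iterate is (p, q, r)₁ = (0.9800, -2.1000, -1.0500).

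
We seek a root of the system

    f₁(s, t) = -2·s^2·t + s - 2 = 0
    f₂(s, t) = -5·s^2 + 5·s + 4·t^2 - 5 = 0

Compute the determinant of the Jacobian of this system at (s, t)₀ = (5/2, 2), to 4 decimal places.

-554.0000

J = [[-4·s·t + 1, -2·s^2], [-10·s + 5, 8·t]].
At the point, J = [[-19.0000, -12.5000], [-20.0000, 16.0000]].
det J = -554.0000.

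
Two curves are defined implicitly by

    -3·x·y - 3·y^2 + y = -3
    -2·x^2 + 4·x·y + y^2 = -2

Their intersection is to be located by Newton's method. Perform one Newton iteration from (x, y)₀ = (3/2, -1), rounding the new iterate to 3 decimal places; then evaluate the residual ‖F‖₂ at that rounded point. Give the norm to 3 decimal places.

At (3/2, -1): F = (3.500, -7.500).
Jacobian J = [[-3·y, -3·x - 6·y + 1], [-4·x + 4·y, 4·x + 2·y]].
At the point, J = [[3.000, 2.500], [-10.000, 4.000]] (det J = 37.000).
Solving J·Δ = −F gives Δ = (-0.885, -0.338).
Then the next iterate is (x, y)₁ = (0.615, -1.338).
Re-evaluating at (0.615, -1.338): F = (-1.24012, -0.25769), so ‖F‖₂ = 1.267.

1.267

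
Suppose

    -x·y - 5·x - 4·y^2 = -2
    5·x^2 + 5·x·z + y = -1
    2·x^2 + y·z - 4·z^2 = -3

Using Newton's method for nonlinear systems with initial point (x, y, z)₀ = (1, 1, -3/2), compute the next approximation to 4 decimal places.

At (1, 1, -3/2): F = (-8.0000, -0.5000, -5.5000).
Jacobian J = [[-y - 5, -x - 8·y, 0], [10·x + 5·z, 1, 5·x], [4·x, z, y - 8·z]].
At the point, J = [[-6.0000, -9.0000, 0.0000], [2.5000, 1.0000, 5.0000], [4.0000, -1.5000, 13.0000]] (det J = -10.5000).
Solving J·Δ = −F gives Δ = (2.3810, -2.4762, -0.5952).
Then the next iterate is (x, y, z)₁ = (3.3810, -1.4762, -2.0952).

(3.3810, -1.4762, -2.0952)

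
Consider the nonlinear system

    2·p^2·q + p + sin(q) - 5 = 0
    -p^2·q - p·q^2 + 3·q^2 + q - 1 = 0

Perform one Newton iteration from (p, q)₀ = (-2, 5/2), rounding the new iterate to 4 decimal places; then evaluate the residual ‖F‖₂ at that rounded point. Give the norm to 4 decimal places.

At (-2, 5/2): F = (13.598472, 22.7500).
Jacobian J = [[4·p·q + 1, 2·p^2 + cos(q)], [-2·p·q - q^2, -p^2 - 2·p·q + 6·q + 1]].
At the point, J = [[-19.0000, 7.198856], [3.7500, 22.0000]] (det J = -444.995711).
Solving J·Δ = −F gives Δ = (0.3043, -1.0860).
Then the next iterate is (p, q)₁ = (-1.6957, 1.4140).
Re-evaluating at (-1.6957, 1.4140): F = (2.423660, 5.736750), so ‖F‖₂ = 6.2277.

6.2277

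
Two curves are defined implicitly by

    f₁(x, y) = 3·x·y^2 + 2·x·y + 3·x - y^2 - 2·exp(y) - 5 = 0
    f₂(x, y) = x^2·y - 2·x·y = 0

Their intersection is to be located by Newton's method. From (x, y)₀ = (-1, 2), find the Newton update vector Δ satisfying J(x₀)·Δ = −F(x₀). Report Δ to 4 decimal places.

At (-1, 2): F = (-42.778112, 6.0000).
Jacobian J = [[3·y^2 + 2·y + 3, 6·x·y + 2·x - 2·y - 2·exp(y)], [2·x·y - 2·y, x^2 - 2·x]].
At the point, J = [[19.0000, -32.778112], [-8.0000, 3.0000]] (det J = -205.224898).
Solving J·Δ = −F gives Δ = (0.3330, -1.1121).

(0.3330, -1.1121)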